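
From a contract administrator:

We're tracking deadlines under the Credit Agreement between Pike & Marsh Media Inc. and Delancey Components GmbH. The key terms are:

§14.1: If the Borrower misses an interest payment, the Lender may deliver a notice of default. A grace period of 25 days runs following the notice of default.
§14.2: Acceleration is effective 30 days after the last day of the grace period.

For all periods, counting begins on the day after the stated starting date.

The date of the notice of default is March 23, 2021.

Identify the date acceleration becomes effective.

May 17, 2021

The last day of the grace period: 25 calendar days after March 23, 2021 is April 17, 2021.
Adding 30 calendar days to April 17, 2021 gives May 17, 2021, which is the date acceleration becomes effective.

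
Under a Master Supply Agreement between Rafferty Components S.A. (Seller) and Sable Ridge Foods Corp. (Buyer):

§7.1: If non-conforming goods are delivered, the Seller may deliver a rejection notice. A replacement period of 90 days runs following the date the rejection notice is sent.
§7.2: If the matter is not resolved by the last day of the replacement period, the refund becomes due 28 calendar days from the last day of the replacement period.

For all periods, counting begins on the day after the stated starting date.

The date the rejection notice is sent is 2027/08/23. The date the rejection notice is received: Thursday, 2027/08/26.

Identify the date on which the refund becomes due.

The last day of the replacement period: 90 calendar days after 2027/08/23 is 2027/11/21.
The date on which the refund becomes due: 2027/11/21 + 28 days = 2027/12/19.

2027/12/19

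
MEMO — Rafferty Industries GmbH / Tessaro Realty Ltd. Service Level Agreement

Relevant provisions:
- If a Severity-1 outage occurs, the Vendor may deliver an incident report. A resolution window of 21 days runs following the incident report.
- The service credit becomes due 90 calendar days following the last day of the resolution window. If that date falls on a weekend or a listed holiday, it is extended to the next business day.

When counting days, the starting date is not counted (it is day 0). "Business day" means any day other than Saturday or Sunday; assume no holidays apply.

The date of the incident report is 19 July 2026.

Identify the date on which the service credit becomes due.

9 November 2026

The last day of the resolution window: 19 July 2026 + 21 days = 9 August 2026.
The date on which the service credit becomes due: 9 August 2026 + 90 days = 7 November 2026. That falls on a Saturday, so it rolls to the next business day, Monday, 9 November 2026.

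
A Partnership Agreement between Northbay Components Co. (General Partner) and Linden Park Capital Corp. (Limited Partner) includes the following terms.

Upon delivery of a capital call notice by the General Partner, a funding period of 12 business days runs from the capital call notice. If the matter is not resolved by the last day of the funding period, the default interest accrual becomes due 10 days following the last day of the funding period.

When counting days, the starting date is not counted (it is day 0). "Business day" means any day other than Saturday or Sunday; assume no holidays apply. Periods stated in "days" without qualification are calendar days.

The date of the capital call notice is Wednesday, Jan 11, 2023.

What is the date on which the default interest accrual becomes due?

The last day of the funding period: counting 12 business days from Wednesday, Jan 11, 2023 (Jan 12, Jan 13, Jan 16, Jan 17, …, Jan 25, Jan 26, Jan 27, skipping weekends) reaches Friday, Jan 27, 2023.
Adding 10 calendar days to Jan 27, 2023 gives Feb 6, 2023, which is the date on which the default interest accrual becomes due.

Feb 6, 2023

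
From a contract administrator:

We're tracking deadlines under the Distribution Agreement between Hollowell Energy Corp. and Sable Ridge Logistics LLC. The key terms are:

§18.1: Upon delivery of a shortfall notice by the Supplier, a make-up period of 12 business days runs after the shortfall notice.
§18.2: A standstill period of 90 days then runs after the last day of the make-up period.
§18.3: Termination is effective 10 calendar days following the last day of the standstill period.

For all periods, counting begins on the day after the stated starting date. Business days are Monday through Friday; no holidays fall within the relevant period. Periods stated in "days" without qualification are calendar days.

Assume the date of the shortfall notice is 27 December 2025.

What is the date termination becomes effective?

23 April 2026

From Saturday, 27 December 2025, 12 business days (Dec 29, Dec 30, Dec 31, Jan 1, …, Jan 9, Jan 12, Jan 13, skipping weekends) brings us to Tuesday, 13 January 2026, which is the last day of the make-up period.
The last day of the standstill period: 13 January 2026 + 90 days = 13 April 2026.
Adding 10 calendar days to 13 April 2026 gives 23 April 2026, which is the date termination becomes effective.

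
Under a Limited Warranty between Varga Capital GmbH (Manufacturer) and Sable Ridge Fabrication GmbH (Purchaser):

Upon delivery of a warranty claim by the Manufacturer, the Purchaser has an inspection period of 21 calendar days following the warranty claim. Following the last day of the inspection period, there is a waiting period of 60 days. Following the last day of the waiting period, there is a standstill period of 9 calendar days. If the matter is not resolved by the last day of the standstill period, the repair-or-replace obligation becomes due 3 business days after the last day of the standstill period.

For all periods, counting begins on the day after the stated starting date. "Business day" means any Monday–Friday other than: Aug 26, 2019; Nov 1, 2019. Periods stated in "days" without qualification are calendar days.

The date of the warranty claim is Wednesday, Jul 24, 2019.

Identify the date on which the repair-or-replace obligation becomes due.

The last day of the inspection period: Jul 24, 2019 + 21 days = Aug 14, 2019.
The last day of the waiting period: 60 calendar days after Aug 14, 2019 is Oct 13, 2019.
Adding 9 calendar days to Oct 13, 2019 gives Oct 22, 2019, which is the last day of the standstill period.
The date on which the repair-or-replace obligation becomes due: counting 3 business days from Tuesday, Oct 22, 2019 (Oct 23, Oct 24, Oct 25, skipping weekends) reaches Friday, Oct 25, 2019.

Oct 25, 2019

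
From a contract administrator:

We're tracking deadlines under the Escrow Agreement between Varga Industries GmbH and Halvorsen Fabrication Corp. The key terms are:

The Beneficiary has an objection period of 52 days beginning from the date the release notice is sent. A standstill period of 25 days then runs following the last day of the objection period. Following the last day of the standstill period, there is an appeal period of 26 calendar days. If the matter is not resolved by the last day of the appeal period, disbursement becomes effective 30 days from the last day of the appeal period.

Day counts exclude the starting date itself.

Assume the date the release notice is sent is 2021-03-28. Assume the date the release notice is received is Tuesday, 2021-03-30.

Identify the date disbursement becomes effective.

The last day of the objection period: 2021-03-28 + 52 days = 2021-05-19.
The last day of the standstill period: 25 calendar days after 2021-05-19 is 2021-06-13.
The last day of the appeal period: 26 calendar days after 2021-06-13 is 2021-07-09.
Adding 30 calendar days to 2021-07-09 gives 2021-08-08, which is the date disbursement becomes effective.

2021-08-08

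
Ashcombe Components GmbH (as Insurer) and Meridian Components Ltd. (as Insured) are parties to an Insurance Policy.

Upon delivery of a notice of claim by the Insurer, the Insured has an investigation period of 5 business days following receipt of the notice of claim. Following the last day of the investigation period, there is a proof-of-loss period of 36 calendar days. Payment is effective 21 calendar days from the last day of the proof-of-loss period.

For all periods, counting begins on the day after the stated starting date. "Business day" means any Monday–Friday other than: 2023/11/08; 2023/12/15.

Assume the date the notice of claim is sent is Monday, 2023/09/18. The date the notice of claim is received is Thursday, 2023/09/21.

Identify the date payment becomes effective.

2023/11/24

The last day of the investigation period: 5 business days after Thursday, 2023/09/21, skipping weekends — Sep 22, Sep 25, Sep 26, Sep 27, Sep 28 — lands on Thursday, 2023/09/28.
The last day of the proof-of-loss period: 2023/09/28 + 36 days = 2023/11/03.
Adding 21 calendar days to 2023/11/03 gives 2023/11/24, which is the date payment becomes effective.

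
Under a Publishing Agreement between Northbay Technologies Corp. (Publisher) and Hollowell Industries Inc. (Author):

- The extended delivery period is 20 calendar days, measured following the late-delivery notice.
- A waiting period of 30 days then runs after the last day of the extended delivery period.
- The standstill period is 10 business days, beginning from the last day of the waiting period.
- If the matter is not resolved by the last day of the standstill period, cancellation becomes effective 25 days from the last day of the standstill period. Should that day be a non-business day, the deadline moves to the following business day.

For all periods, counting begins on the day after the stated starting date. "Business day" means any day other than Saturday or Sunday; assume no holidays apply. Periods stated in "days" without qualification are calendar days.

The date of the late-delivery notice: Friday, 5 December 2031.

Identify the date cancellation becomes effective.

2 March 2032

Adding 20 calendar days to 5 December 2031 gives 25 December 2031, which is the last day of the extended delivery period.
The last day of the waiting period: 30 calendar days after 25 December 2031 is 24 January 2032.
The last day of the standstill period: 10 business days after Saturday, 24 January 2032, skipping weekends — Jan 26, Jan 27, Jan 28, Jan 29, Jan 30, Feb 2, Feb 3, Feb 4, Feb 5, Feb 6 — lands on Friday, 6 February 2032.
The date cancellation becomes effective: 6 February 2032 + 25 days = 2 March 2032. 2 March 2032 is a Tuesday, so no roll-forward applies.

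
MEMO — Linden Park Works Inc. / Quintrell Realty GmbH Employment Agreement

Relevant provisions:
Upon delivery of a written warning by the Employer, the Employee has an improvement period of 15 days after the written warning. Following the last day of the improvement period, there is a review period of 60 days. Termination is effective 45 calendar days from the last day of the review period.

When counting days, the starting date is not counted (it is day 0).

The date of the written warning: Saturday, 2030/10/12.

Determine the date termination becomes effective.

2031/02/09

The last day of the improvement period: 15 calendar days after 2030/10/12 is 2030/10/27.
Adding 60 calendar days to 2030/10/27 gives 2030/12/26, which is the last day of the review period.
Adding 45 calendar days to 2030/12/26 gives 2031/02/09, which is the date termination becomes effective.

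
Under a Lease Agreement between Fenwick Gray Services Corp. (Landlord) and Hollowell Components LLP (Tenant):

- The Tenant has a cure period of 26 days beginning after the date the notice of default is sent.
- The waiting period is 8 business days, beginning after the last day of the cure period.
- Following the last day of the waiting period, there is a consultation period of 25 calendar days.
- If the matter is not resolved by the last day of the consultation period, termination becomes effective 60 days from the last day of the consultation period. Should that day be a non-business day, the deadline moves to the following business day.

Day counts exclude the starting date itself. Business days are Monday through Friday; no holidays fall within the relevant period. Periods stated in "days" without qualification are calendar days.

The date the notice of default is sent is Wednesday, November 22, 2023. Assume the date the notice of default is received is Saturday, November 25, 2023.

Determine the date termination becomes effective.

March 22, 2024

The last day of the cure period: 26 calendar days after November 22, 2023 is December 18, 2023.
The last day of the waiting period: counting 8 business days from Monday, December 18, 2023 (Dec 19, Dec 20, Dec 21, Dec 22, Dec 25, Dec 26, Dec 27, Dec 28, skipping weekends) reaches Thursday, December 28, 2023.
Adding 25 calendar days to December 28, 2023 gives January 22, 2024, which is the last day of the consultation period.
The date termination becomes effective: January 22, 2024 + 60 days = March 22, 2024. March 22, 2024 is a Friday, so no roll-forward applies.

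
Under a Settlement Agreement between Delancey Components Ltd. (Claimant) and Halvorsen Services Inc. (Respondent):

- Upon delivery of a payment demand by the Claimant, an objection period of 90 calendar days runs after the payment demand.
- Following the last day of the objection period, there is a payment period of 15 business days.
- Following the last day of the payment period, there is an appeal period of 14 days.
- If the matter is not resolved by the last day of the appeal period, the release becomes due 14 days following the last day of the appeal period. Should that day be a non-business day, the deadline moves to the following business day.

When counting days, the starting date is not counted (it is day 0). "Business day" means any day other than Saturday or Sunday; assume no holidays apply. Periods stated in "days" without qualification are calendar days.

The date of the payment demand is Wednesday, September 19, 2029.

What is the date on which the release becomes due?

February 5, 2030

Adding 90 calendar days to September 19, 2029 gives December 18, 2029, which is the last day of the objection period.
The last day of the payment period: counting 15 business days from Tuesday, December 18, 2029 (Dec 19, Dec 20, Dec 21, Dec 24, …, Jan 4, Jan 7, Jan 8, skipping weekends) reaches Tuesday, January 8, 2030.
The last day of the appeal period: January 8, 2030 + 14 days = January 22, 2030.
Adding 14 calendar days to January 22, 2030 gives February 5, 2030, which is the date on which the release becomes due. February 5, 2030 is a Tuesday, so no roll-forward applies.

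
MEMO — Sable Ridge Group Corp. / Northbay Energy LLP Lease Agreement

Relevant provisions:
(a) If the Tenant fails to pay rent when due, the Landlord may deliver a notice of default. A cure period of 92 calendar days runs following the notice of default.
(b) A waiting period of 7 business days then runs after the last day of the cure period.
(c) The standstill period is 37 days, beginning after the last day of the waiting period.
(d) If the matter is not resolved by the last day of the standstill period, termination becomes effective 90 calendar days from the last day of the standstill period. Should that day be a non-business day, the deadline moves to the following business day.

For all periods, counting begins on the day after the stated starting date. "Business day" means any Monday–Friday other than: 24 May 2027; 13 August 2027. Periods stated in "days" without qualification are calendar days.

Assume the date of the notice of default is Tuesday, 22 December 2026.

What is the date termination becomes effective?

Adding 92 calendar days to 22 December 2026 gives 24 March 2027, which is the last day of the cure period.
The last day of the waiting period: counting 7 business days from Wednesday, 24 March 2027 (Mar 25, Mar 26, Mar 29, Mar 30, Mar 31, Apr 1, Apr 2, skipping weekends) reaches Friday, 2 April 2027.
The last day of the standstill period: 37 calendar days after 2 April 2027 is 9 May 2027.
The date termination becomes effective: 9 May 2027 + 90 days = 7 August 2027. That falls on a Saturday, so it rolls to the next business day, Monday, 9 August 2027.

9 August 2027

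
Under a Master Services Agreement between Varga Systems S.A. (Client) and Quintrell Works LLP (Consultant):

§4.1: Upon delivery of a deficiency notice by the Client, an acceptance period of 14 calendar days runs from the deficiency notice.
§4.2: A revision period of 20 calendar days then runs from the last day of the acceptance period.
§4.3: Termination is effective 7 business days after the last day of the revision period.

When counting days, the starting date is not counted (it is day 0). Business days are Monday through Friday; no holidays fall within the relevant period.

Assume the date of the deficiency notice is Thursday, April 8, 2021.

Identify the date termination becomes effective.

May 21, 2021

The last day of the acceptance period: 14 calendar days after April 8, 2021 is April 22, 2021.
Adding 20 calendar days to April 22, 2021 gives May 12, 2021, which is the last day of the revision period.
The date termination becomes effective: counting 7 business days from Wednesday, May 12, 2021 (May 13, May 14, May 17, May 18, May 19, May 20, May 21, skipping weekends) reaches Friday, May 21, 2021.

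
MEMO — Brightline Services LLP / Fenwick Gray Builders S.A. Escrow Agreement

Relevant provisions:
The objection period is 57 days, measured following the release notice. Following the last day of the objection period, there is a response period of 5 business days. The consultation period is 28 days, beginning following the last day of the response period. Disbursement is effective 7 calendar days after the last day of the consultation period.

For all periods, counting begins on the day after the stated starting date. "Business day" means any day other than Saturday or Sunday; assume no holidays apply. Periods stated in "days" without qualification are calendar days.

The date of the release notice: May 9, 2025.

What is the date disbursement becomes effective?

August 15, 2025

Adding 57 calendar days to May 9, 2025 gives July 5, 2025, which is the last day of the objection period.
From Saturday, July 5, 2025, 5 business days (Jul 7, Jul 8, Jul 9, Jul 10, Jul 11, skipping weekends) brings us to Friday, July 11, 2025, which is the last day of the response period.
The last day of the consultation period: July 11, 2025 + 28 days = August 8, 2025.
Adding 7 calendar days to August 8, 2025 gives August 15, 2025, which is the date disbursement becomes effective.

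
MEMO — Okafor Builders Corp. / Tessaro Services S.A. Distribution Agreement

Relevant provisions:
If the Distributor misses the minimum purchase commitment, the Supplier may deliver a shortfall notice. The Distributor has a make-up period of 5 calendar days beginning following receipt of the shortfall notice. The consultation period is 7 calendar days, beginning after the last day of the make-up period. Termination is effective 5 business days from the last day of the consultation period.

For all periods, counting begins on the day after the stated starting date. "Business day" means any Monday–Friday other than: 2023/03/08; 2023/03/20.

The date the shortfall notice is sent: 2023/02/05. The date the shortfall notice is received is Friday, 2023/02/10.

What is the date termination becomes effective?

2023/03/01

Adding 5 calendar days to 2023/02/10 gives 2023/02/15, which is the last day of the make-up period.
Adding 7 calendar days to 2023/02/15 gives 2023/02/22, which is the last day of the consultation period.
From Wednesday, 2023/02/22, 5 business days (Feb 23, Feb 24, Feb 27, Feb 28, Mar 1, skipping weekends) brings us to Wednesday, 2023/03/01, which is the date termination becomes effective.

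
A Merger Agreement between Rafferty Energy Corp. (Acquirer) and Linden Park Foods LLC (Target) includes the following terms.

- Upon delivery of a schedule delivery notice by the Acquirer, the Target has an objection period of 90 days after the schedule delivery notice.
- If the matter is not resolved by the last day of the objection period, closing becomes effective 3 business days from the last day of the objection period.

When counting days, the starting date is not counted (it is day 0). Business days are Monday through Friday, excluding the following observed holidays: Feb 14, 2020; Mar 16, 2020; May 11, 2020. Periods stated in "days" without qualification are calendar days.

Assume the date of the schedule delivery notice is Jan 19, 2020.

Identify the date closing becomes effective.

Adding 90 calendar days to Jan 19, 2020 gives Apr 18, 2020, which is the last day of the objection period.
The date closing becomes effective: 3 business days after Saturday, Apr 18, 2020, skipping weekends — Apr 20, Apr 21, Apr 22 — lands on Wednesday, Apr 22, 2020.

Apr 22, 2020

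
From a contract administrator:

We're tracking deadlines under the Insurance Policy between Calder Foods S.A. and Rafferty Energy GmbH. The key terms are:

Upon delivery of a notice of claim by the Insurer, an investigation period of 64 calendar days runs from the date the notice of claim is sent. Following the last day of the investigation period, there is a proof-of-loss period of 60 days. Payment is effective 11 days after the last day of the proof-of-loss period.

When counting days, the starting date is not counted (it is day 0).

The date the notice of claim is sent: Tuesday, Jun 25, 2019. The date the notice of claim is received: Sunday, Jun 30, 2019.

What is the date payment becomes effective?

Nov 7, 2019

Adding 64 calendar days to Jun 25, 2019 gives Aug 28, 2019, which is the last day of the investigation period.
Adding 60 calendar days to Aug 28, 2019 gives Oct 27, 2019, which is the last day of the proof-of-loss period.
The date payment becomes effective: 11 calendar days after Oct 27, 2019 is Nov 7, 2019.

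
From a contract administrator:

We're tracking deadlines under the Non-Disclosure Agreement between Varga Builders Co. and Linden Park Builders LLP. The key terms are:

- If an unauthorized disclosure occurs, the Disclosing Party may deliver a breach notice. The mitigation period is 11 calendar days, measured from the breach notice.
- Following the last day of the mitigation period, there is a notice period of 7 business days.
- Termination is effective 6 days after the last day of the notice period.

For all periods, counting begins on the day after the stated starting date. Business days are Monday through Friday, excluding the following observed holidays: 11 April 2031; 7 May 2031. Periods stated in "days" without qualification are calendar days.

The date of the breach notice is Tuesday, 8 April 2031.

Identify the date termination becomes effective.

5 May 2031

Adding 11 calendar days to 8 April 2031 gives 19 April 2031, which is the last day of the mitigation period.
From Saturday, 19 April 2031, 7 business days (Apr 21, Apr 22, Apr 23, Apr 24, Apr 25, Apr 28, Apr 29, skipping weekends) brings us to Tuesday, 29 April 2031, which is the last day of the notice period.
Adding 6 calendar days to 29 April 2031 gives 5 May 2031, which is the date termination becomes effective.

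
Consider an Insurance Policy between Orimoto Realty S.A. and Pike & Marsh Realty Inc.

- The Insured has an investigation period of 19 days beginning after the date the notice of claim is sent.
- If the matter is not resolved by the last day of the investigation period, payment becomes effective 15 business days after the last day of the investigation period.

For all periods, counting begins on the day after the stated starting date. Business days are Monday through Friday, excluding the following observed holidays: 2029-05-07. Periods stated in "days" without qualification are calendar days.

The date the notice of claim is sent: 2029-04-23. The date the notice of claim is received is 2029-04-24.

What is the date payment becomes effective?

2029-06-01

The last day of the investigation period: 19 calendar days after 2029-04-23 is 2029-05-12.
The date payment becomes effective: 15 business days after Saturday, 2029-05-12, skipping weekends — May 14, May 15, May 16, May 17, …, May 30, May 31, Jun 1 — lands on Friday, 2029-06-01.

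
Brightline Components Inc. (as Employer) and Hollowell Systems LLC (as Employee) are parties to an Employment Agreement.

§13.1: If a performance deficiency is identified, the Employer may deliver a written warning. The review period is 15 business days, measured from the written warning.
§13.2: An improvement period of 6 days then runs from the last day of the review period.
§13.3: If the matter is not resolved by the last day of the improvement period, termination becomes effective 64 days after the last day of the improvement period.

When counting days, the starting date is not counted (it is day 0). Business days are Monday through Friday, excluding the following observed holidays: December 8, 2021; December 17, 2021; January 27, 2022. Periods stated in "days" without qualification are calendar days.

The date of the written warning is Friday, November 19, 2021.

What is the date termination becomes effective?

February 21, 2022

The last day of the review period: 15 business days after Friday, November 19, 2021, skipping weekends and the listed holiday on Dec 8 — Nov 22, Nov 23, Nov 24, Nov 25, …, Dec 9, Dec 10, Dec 13 — lands on Monday, December 13, 2021.
The last day of the improvement period: December 13, 2021 + 6 days = December 19, 2021.
The date termination becomes effective: 64 calendar days after December 19, 2021 is February 21, 2022.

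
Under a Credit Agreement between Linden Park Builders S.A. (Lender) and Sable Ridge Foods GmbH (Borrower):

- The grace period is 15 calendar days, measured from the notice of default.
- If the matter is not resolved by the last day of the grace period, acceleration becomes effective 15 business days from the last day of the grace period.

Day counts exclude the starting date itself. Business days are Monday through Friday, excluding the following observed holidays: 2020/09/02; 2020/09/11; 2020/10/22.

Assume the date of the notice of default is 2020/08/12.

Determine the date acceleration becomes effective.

The last day of the grace period: 15 calendar days after 2020/08/12 is 2020/08/27.
The date acceleration becomes effective: counting 15 business days from Thursday, 2020/08/27 (Aug 28, Aug 31, Sep 1, Sep 3, …, Sep 17, Sep 18, Sep 21, skipping weekends and the listed holidays on Sep 2, Sep 11) reaches Monday, 2020/09/21.

2020/09/21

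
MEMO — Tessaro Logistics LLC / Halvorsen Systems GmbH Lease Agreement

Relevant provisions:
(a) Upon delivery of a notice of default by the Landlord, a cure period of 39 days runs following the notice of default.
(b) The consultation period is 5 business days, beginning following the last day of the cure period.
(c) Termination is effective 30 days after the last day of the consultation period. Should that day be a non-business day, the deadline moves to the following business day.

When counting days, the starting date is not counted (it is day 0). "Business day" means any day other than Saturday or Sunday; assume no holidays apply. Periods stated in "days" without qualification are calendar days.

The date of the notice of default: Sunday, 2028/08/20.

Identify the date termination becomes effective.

2028/11/06

The last day of the cure period: 2028/08/20 + 39 days = 2028/09/28.
The last day of the consultation period: counting 5 business days from Thursday, 2028/09/28 (Sep 29, Oct 2, Oct 3, Oct 4, Oct 5, skipping weekends) reaches Thursday, 2028/10/05.
The date termination becomes effective: 2028/10/05 + 30 days = 2028/11/04. That falls on a Saturday, so it rolls to the next business day, Monday, 2028/11/06.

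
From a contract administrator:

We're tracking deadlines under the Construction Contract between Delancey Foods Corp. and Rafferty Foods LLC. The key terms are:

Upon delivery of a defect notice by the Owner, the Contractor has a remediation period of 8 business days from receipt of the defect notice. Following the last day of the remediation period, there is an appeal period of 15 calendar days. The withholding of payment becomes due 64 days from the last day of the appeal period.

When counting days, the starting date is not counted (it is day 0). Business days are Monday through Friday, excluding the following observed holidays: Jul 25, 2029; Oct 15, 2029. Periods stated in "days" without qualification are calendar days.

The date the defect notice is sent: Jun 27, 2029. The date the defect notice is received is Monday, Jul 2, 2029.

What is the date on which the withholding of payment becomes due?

Sep 29, 2029

The last day of the remediation period: 8 business days after Monday, Jul 2, 2029, skipping weekends — Jul 3, Jul 4, Jul 5, Jul 6, Jul 9, Jul 10, Jul 11, Jul 12 — lands on Thursday, Jul 12, 2029.
The last day of the appeal period: 15 calendar days after Jul 12, 2029 is Jul 27, 2029.
The date on which the withholding of payment becomes due: 64 calendar days after Jul 27, 2029 is Sep 29, 2029.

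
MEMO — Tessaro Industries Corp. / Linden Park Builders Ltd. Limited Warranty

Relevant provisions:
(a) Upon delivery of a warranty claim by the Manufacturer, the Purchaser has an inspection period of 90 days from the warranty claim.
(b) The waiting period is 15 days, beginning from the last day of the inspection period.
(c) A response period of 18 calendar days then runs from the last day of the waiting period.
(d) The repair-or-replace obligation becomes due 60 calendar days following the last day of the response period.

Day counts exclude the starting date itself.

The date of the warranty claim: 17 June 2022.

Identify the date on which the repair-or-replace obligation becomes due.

17 December 2022

The last day of the inspection period: 17 June 2022 + 90 days = 15 September 2022.
The last day of the waiting period: 15 calendar days after 15 September 2022 is 30 September 2022.
Adding 18 calendar days to 30 September 2022 gives 18 October 2022, which is the last day of the response period.
Adding 60 calendar days to 18 October 2022 gives 17 December 2022, which is the date on which the repair-or-replace obligation becomes due.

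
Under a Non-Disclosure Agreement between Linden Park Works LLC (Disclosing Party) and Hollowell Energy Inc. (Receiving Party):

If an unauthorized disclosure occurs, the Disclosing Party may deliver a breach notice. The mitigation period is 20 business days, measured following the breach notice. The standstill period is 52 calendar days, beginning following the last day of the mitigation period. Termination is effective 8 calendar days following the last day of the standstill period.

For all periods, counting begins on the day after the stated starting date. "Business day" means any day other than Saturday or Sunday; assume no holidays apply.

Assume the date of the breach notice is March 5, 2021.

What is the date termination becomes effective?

The last day of the mitigation period: 20 business days after Friday, March 5, 2021, skipping weekends — Mar 8, Mar 9, Mar 10, Mar 11, …, Mar 31, Apr 1, Apr 2 — lands on Friday, April 2, 2021.
Adding 52 calendar days to April 2, 2021 gives May 24, 2021, which is the last day of the standstill period.
Adding 8 calendar days to May 24, 2021 gives June 1, 2021, which is the date termination becomes effective.

June 1, 2021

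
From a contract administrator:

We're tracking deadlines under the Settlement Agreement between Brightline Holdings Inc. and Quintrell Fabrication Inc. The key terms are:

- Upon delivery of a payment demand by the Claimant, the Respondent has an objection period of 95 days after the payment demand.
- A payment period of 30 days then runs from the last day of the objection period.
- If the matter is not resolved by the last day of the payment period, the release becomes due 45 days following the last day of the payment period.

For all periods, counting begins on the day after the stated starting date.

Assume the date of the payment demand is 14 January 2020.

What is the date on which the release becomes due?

The last day of the objection period: 14 January 2020 + 95 days = 18 April 2020.
Adding 30 calendar days to 18 April 2020 gives 18 May 2020, which is the last day of the payment period.
The date on which the release becomes due: 45 calendar days after 18 May 2020 is 2 July 2020.

2 July 2020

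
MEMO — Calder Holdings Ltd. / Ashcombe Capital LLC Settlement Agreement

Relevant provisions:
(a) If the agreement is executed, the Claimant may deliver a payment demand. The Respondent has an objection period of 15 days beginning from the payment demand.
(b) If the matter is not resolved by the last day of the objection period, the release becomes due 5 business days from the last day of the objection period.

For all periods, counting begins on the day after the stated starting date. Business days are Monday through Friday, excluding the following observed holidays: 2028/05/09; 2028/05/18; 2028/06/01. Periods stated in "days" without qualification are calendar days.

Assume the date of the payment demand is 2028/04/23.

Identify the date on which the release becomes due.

The last day of the objection period: 15 calendar days after 2028/04/23 is 2028/05/08.
The date on which the release becomes due: 5 business days after Monday, 2028/05/08, skipping weekends and the listed holiday on May 9 — May 10, May 11, May 12, May 15, May 16 — lands on Tuesday, 2028/05/16.

2028/05/16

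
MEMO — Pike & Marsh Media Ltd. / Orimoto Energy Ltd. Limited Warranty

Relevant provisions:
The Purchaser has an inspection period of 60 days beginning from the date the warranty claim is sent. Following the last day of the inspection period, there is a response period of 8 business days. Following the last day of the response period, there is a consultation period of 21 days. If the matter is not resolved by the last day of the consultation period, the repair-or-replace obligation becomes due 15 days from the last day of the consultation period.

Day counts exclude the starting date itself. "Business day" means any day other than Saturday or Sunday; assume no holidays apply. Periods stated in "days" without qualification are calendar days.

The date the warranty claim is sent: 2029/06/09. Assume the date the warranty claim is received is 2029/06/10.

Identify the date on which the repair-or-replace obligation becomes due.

The last day of the inspection period: 60 calendar days after 2029/06/09 is 2029/08/08.
From Wednesday, 2029/08/08, 8 business days (Aug 9, Aug 10, Aug 13, Aug 14, Aug 15, Aug 16, Aug 17, Aug 20, skipping weekends) brings us to Monday, 2029/08/20, which is the last day of the response period.
The last day of the consultation period: 2029/08/20 + 21 days = 2029/09/10.
The date on which the repair-or-replace obligation becomes due: 15 calendar days after 2029/09/10 is 2029/09/25.

2029/09/25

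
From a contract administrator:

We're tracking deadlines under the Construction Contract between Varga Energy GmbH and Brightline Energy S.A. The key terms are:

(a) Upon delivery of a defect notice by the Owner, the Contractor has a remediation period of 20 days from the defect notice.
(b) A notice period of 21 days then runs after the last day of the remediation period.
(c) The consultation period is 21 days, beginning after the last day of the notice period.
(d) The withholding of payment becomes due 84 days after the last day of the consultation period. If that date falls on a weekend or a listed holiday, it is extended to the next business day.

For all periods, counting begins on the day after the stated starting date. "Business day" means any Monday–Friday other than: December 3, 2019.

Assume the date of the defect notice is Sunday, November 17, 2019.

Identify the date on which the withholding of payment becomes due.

The last day of the remediation period: 20 calendar days after November 17, 2019 is December 7, 2019.
The last day of the notice period: 21 calendar days after December 7, 2019 is December 28, 2019.
Adding 21 calendar days to December 28, 2019 gives January 18, 2020, which is the last day of the consultation period.
Adding 84 calendar days to January 18, 2020 gives April 11, 2020, which is the date on which the withholding of payment becomes due. That falls on a Saturday, so it rolls to the next business day, Monday, April 13, 2020.

April 13, 2020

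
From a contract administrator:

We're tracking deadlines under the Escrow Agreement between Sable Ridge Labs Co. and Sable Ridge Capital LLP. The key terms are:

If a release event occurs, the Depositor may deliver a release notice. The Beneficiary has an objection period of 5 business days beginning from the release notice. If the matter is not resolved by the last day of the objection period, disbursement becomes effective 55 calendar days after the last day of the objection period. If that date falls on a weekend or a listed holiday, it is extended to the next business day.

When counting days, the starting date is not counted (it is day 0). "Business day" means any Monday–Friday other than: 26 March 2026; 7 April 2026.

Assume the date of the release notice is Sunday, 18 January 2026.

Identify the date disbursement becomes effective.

19 March 2026

The last day of the objection period: 5 business days after Sunday, 18 January 2026, skipping weekends — Jan 19, Jan 20, Jan 21, Jan 22, Jan 23 — lands on Friday, 23 January 2026.
The date disbursement becomes effective: 23 January 2026 + 55 days = 19 March 2026. 19 March 2026 is a Thursday and is not a listed holiday, so no roll-forward applies.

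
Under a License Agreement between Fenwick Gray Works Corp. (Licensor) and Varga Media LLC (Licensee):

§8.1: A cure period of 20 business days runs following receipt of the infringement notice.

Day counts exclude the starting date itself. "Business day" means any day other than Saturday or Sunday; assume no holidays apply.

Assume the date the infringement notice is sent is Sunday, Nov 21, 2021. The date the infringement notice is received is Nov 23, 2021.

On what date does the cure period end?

Dec 21, 2021

The last day of the cure period: 20 business days after Tuesday, Nov 23, 2021, skipping weekends — Nov 24, Nov 25, Nov 26, Nov 29, …, Dec 17, Dec 20, Dec 21 — lands on Tuesday, Dec 21, 2021.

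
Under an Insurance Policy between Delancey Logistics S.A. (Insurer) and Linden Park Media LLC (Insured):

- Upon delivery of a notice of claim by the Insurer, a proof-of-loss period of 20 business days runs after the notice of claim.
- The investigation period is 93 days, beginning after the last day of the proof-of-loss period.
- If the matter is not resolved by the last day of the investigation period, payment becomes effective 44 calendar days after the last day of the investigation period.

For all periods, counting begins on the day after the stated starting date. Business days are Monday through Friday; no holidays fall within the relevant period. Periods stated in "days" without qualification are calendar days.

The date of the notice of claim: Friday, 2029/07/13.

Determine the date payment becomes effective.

The last day of the proof-of-loss period: counting 20 business days from Friday, 2029/07/13 (Jul 16, Jul 17, Jul 18, Jul 19, …, Aug 8, Aug 9, Aug 10, skipping weekends) reaches Friday, 2029/08/10.
The last day of the investigation period: 2029/08/10 + 93 days = 2029/11/11.
The date payment becomes effective: 2029/11/11 + 44 days = 2029/12/25.

2029/12/25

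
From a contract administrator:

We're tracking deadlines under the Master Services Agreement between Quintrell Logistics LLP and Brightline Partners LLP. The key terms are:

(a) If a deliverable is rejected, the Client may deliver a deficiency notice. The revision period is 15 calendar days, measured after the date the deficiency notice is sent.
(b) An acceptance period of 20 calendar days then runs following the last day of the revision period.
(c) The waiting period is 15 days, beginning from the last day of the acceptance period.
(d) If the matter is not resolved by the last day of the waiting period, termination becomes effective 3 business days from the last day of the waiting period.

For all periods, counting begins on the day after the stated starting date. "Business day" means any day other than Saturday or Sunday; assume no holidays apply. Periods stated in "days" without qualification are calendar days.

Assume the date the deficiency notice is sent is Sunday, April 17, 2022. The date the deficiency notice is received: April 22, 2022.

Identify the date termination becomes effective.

Adding 15 calendar days to April 17, 2022 gives May 2, 2022, which is the last day of the revision period.
The last day of the acceptance period: 20 calendar days after May 2, 2022 is May 22, 2022.
The last day of the waiting period: May 22, 2022 + 15 days = June 6, 2022.
The date termination becomes effective: counting 3 business days from Monday, June 6, 2022 (Jun 7, Jun 8, Jun 9, skipping weekends) reaches Thursday, June 9, 2022.

June 9, 2022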